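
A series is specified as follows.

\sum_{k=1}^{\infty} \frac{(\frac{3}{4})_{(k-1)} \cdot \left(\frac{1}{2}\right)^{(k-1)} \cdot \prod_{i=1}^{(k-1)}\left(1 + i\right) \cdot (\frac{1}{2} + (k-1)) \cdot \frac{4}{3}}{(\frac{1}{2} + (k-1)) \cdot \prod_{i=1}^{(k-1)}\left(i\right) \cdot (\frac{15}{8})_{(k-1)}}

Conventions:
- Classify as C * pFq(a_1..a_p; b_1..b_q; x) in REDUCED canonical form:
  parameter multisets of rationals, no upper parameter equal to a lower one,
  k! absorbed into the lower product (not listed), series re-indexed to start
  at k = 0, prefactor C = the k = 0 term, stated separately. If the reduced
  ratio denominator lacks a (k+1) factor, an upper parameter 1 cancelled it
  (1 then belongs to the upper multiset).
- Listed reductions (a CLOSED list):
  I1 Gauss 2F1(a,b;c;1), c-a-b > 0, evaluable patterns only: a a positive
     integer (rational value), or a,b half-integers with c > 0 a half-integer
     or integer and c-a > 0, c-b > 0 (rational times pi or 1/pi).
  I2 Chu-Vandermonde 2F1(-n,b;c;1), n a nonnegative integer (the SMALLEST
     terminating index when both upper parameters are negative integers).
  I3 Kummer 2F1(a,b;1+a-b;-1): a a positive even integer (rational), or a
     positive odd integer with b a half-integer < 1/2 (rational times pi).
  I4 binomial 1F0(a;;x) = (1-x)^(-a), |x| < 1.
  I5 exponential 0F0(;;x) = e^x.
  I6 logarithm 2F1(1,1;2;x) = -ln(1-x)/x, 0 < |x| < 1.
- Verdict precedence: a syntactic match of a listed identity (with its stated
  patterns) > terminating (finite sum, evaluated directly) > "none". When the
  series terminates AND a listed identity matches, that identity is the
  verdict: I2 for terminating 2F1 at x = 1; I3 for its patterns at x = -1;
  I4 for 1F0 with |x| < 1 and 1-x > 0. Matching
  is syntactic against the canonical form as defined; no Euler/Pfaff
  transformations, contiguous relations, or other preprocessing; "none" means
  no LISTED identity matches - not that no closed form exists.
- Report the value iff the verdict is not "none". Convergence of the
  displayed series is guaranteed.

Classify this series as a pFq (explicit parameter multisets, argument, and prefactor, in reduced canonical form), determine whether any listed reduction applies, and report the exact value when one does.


The series (x = \frac{1}{2}) is 2F1: upper {\frac{3}{4}, 2}, lower {\frac{15}{8}}, prefactor \frac{4}{3}. Verdict: none - at argument \frac{1}{2} the multisets {\frac{3}{4}, 2} ; {\frac{15}{8}} match no listed identity.

Key observation: from the first term \frac{4}{3}: the running product (C = 4/3, x = 1/2) telescopes to a rising factorial.
Step ratio: r(k) = \frac{1}{2} * (k+\frac{3}{4}) (k+2) / [(k+\frac{15}{8}) (k+1)] - poly over poly, x = \frac{1}{2} from leading terms; C = \frac{4}{3} at k = 0.


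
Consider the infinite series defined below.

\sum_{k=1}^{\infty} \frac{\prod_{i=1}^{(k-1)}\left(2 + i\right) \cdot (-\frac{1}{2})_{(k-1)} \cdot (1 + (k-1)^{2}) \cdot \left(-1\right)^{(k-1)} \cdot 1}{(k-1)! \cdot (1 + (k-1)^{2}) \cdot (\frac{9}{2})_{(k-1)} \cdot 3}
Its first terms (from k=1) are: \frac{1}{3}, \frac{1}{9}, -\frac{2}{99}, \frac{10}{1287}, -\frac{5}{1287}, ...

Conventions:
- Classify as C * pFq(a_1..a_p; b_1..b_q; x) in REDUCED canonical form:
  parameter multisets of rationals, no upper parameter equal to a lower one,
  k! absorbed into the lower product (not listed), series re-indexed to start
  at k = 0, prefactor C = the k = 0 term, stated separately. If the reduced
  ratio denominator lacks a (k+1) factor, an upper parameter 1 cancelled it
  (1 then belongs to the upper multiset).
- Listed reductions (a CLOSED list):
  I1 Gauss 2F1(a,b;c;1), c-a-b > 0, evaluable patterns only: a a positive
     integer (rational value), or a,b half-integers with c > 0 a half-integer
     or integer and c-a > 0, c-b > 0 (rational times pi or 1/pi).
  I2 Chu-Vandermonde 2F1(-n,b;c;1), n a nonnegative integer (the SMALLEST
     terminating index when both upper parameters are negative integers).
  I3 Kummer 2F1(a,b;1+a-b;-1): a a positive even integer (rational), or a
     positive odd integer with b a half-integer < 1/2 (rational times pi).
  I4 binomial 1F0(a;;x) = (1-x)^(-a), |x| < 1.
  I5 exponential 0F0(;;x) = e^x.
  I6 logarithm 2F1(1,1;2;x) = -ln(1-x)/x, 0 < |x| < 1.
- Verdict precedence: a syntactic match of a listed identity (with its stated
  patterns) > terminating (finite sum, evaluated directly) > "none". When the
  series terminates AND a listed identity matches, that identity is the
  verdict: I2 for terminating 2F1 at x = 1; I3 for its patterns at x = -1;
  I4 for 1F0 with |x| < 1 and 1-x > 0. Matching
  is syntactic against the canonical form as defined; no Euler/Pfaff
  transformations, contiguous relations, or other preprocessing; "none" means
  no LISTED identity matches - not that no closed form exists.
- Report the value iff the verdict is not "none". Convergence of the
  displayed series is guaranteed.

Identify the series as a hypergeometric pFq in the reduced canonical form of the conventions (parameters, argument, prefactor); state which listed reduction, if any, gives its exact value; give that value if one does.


First insight: x = -1 and the constant factors (prefactor 1/3) combine into one prefactor.
Step ratio: r(k) = -1 * (k-\frac{1}{2}) (k+3) / [(k+\frac{9}{2}) (k+1)] - poly over poly, x = -1 from leading terms; C = \frac{1}{3} at k = 0.

x = -1 here; the reduced form reads 2F1, upper {-\frac{1}{2}, 3}, lower {\frac{9}{2}}, C = \frac{1}{3}. Verdict: this is Kummer (I3) (x = -1; c = \frac{9}{2} equals 1+a-b for upper {-\frac{1}{2}, 3}: listed pattern). Exact value: \frac{35}{256} \cdot \pi.


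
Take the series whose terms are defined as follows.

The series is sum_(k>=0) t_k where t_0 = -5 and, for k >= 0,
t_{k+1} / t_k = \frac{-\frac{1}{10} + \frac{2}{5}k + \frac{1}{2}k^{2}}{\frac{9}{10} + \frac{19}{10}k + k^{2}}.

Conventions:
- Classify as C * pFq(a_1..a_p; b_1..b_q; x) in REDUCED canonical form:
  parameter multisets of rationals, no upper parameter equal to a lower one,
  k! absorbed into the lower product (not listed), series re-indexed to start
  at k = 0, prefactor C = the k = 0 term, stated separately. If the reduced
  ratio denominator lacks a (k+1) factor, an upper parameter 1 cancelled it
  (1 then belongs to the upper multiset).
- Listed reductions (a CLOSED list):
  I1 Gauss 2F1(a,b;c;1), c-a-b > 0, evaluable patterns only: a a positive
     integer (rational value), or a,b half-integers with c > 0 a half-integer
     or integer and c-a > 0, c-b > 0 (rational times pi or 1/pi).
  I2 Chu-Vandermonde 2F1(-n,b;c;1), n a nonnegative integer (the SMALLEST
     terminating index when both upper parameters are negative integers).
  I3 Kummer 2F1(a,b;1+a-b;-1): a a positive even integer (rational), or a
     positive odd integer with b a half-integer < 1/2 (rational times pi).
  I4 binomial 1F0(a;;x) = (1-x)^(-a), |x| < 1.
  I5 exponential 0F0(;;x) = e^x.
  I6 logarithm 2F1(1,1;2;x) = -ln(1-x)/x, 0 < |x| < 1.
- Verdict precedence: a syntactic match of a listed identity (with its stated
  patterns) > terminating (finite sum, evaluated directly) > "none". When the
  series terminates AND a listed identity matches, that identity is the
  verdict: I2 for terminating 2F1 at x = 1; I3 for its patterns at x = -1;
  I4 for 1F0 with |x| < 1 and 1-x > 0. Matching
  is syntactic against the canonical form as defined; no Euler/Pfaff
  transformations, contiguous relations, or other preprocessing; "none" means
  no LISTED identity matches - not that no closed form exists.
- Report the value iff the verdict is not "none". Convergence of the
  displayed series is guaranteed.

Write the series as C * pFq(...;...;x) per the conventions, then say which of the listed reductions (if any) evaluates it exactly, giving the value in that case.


Reduced: x = \frac{1}{2}, 2F1, upper = {-\frac{1}{5}, 1}, lower = {\frac{9}{10}}, C = -5. Verdict: none (x = \frac{1}{2}): each listed identity misses the multisets {-\frac{1}{5}, 1} ; {\frac{9}{10}}.

Structural cue: from the first term -5: roots of the ratio polynomials (C = -5, x = 1/2) are the negated parameters.
Term ratio: r(k) = \frac{1}{2} * (k-\frac{1}{5}) (k+1) / [(k+\frac{9}{10}) (k+1)] - rational in k. x = \frac{1}{2}; t_0 = -5; negate the roots.


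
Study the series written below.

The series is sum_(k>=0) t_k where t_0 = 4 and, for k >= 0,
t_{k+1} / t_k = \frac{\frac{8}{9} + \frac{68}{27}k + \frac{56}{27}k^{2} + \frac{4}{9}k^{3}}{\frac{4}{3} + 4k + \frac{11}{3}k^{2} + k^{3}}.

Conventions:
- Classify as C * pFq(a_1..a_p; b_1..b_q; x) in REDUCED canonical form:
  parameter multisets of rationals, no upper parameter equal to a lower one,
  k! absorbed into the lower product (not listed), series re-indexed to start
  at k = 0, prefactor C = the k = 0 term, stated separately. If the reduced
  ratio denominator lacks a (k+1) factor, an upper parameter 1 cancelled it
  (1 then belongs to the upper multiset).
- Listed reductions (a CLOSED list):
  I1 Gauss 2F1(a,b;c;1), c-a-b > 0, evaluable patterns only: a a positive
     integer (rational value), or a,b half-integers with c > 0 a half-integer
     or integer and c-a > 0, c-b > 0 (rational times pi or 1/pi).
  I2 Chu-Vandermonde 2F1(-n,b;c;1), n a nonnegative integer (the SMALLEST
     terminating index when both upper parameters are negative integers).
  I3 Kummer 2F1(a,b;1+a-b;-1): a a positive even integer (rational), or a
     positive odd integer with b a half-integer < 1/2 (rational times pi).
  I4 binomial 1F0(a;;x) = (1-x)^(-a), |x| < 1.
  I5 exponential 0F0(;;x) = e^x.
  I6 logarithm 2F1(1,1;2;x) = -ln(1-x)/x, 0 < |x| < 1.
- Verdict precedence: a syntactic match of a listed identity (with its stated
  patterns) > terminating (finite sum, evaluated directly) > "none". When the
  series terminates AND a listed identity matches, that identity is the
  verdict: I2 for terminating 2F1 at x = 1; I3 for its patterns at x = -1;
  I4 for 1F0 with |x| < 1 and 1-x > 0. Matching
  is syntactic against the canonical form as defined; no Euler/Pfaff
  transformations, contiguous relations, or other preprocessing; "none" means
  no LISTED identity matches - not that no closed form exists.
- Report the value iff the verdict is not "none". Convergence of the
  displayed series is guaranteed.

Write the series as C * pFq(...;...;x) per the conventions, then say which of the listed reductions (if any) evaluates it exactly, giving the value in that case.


Structural cue: t_0 = 4 here, and the ratio is unreduced: k + 2/3 divides both sides (C = 4).
Step ratio: r(k) = \frac{4}{9} * (k+1) (k+3) / [(k+2) (k+1)] ; factor over Q: parameters, x = \frac{4}{9}, and C = 4.

With C = 4: the canonical form is 2F1(1, 3; 2; \frac{4}{9}). Verdict: none (x = \frac{4}{9}): each listed identity misses the multisets {1, 3} ; {2}.


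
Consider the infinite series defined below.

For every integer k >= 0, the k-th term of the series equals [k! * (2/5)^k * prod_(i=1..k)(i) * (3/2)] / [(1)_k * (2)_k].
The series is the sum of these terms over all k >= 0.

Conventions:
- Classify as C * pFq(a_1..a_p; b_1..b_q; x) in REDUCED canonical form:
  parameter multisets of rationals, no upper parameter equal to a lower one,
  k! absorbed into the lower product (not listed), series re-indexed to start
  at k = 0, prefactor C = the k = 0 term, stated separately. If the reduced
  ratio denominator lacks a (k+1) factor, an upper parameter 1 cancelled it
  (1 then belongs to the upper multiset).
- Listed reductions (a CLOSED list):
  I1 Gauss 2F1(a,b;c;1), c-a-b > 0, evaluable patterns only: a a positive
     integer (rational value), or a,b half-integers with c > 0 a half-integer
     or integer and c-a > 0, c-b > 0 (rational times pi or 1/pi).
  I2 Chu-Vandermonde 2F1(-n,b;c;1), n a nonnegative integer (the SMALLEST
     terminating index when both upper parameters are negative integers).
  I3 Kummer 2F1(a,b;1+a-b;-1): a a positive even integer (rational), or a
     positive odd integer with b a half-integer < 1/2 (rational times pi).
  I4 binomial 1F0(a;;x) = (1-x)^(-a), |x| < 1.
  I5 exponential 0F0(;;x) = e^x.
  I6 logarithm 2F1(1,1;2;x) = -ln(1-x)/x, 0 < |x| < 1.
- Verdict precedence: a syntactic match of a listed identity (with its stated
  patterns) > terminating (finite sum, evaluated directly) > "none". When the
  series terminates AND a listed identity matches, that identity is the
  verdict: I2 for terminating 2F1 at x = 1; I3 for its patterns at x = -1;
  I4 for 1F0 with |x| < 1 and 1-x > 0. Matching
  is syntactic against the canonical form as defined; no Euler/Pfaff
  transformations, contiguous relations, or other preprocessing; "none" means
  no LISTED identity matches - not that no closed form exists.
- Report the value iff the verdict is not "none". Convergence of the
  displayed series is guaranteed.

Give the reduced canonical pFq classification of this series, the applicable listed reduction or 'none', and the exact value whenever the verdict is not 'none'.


Canonical form: C = 3/2 times 2F1 with upper {1, 1}, lower {2}, x = 2/5. Verdict: this is the I6 logarithm reduction (the logarithm: parameters (1,1;2), x = 2/5). Its exact value is (-15/4) * ln(3/5).

Key observation: with t_0 = 3/2, the running product (C = 3/2) telescopes to a rising factorial.
Step ratio: r(k) = (2/5) * (k+1) (k+1) / [(k+2) (k+1)] - poly over poly, x = (2/5) from leading terms; C = 3/2 at k = 0.


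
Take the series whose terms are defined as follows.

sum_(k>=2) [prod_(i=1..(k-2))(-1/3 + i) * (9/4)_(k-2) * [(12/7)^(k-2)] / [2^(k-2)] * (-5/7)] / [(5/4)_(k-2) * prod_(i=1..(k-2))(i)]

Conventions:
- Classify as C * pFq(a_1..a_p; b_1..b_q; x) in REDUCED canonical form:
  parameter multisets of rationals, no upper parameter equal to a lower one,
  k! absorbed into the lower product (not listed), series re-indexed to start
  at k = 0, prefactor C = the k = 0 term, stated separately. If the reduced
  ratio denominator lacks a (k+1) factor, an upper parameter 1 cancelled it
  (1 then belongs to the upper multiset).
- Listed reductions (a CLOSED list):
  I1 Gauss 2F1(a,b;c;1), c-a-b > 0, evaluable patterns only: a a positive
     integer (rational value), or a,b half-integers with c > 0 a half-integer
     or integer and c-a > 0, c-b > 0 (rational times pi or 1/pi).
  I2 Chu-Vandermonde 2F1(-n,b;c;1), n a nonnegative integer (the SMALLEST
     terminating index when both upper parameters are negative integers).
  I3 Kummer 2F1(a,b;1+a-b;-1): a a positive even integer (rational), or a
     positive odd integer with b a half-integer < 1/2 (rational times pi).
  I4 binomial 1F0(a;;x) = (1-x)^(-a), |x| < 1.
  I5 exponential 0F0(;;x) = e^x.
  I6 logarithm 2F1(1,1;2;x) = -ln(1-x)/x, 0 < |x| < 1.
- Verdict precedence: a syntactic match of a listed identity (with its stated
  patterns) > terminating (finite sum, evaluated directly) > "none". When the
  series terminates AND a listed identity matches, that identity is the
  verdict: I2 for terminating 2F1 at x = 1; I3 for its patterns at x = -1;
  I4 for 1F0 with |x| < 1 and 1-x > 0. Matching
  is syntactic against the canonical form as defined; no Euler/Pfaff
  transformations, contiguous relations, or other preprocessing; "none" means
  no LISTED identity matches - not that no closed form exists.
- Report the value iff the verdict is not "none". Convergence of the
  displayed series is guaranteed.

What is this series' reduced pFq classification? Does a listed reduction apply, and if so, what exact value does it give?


Reduced: x = 6/7, 2F1, upper = {2/3, 9/4}, lower = {5/4}, C = -5/7. Verdict: none here - no I1-I6 shape fits x = 6/7 with lower {5/4}.

Key step: t_0 being -5/7, the running product (C = -5/7) telescopes to a rising factorial.
Term ratio: r(k) = (6/7) * (k+2/3) (k+9/4) / [(k+5/4) (k+1)] - rational in k, leading ratio (6/7); with t_0 = -5/7, classification follows.


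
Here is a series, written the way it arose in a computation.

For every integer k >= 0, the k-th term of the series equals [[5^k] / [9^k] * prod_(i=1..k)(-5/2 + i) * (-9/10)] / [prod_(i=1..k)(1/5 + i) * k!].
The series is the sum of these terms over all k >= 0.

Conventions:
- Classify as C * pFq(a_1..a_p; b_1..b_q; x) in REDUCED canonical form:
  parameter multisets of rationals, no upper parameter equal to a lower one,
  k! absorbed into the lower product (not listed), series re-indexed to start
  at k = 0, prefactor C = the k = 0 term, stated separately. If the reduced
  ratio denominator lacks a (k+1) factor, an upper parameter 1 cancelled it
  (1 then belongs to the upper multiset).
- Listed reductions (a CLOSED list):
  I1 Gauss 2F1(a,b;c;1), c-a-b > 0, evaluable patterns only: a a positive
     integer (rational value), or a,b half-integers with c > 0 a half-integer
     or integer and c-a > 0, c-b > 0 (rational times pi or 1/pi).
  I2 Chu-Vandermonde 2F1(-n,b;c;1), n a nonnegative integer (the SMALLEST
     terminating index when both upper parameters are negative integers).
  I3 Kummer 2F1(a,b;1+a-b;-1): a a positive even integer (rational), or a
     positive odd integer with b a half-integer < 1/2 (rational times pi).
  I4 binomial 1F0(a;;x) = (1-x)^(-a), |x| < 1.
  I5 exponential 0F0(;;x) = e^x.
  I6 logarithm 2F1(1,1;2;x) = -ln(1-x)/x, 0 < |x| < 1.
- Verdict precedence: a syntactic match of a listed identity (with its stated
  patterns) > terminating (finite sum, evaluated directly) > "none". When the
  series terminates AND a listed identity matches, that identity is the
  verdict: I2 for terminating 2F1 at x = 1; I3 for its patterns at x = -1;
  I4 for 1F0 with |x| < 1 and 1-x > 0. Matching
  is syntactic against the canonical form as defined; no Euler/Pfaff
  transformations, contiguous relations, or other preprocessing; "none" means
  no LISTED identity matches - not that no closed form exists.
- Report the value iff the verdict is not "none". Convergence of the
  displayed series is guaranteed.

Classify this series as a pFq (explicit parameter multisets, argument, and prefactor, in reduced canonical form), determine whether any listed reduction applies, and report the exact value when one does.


At argument 5/9: a 1F1 with upper {-3/2}, lower {6/5}, scaled by C = -9/10. Verdict: none here - no I1-I6 shape fits x = 5/9 with lower {6/5}.

First insight: from the first term -9/10: the lower running product (prefactor -9/10) is a rising factorial.
Ratio: r(k) = (5/9) * (k-3/2) / [(k+6/5) (k+1)] - rational; roots negated = parameters, x = (5/9), C = -9/10.


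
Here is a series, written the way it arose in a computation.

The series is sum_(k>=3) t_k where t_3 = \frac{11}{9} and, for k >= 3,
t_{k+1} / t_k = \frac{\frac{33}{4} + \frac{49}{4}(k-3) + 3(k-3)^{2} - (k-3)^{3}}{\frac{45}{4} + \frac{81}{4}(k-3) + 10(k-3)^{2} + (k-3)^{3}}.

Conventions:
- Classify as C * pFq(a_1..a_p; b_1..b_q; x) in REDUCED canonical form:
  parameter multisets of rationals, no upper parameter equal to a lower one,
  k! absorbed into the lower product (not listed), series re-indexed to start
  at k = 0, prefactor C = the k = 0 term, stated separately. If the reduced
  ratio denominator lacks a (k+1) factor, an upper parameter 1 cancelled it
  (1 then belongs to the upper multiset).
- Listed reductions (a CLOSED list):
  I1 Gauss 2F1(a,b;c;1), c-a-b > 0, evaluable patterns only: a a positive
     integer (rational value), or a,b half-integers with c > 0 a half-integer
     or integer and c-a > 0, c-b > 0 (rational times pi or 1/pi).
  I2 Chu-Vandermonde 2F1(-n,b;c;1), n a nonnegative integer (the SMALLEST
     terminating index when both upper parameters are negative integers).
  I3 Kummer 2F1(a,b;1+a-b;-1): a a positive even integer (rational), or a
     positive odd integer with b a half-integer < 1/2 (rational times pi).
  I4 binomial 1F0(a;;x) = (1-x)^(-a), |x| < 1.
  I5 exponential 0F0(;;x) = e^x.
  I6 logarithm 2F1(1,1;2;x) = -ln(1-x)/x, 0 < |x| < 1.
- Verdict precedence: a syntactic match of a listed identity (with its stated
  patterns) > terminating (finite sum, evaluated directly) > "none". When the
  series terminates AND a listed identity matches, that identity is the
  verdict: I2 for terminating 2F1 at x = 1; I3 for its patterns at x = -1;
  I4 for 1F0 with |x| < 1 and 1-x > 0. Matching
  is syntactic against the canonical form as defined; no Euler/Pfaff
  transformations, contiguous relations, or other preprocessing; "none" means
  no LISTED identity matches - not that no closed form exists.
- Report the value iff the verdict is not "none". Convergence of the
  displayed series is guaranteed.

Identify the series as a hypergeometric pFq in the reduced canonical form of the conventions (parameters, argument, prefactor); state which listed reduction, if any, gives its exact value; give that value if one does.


At argument -1: a 2F1 with upper {-\frac{11}{2}, 1}, lower {\frac{15}{2}}, scaled by C = \frac{11}{9}. Verdict: Kummer's theorem (I3) fires (x = -1; c = \frac{15}{2} equals 1+a-b for upper {-\frac{11}{2}, 1}: listed pattern). Exact value: \frac{11011}{12288} \cdot \pi.

Key step: t_0 being \frac{11}{9}, factor the ratio over Q (C = 11/9, x = -1): negated roots = parameters.
Adjacent-term ratio: r(k) = -1 * (k-\frac{11}{2}) (k+1) / [(k+\frac{15}{2}) (k+1)] - poly over poly, x = -1 from leading terms; C = \frac{11}{9} at k = 0.


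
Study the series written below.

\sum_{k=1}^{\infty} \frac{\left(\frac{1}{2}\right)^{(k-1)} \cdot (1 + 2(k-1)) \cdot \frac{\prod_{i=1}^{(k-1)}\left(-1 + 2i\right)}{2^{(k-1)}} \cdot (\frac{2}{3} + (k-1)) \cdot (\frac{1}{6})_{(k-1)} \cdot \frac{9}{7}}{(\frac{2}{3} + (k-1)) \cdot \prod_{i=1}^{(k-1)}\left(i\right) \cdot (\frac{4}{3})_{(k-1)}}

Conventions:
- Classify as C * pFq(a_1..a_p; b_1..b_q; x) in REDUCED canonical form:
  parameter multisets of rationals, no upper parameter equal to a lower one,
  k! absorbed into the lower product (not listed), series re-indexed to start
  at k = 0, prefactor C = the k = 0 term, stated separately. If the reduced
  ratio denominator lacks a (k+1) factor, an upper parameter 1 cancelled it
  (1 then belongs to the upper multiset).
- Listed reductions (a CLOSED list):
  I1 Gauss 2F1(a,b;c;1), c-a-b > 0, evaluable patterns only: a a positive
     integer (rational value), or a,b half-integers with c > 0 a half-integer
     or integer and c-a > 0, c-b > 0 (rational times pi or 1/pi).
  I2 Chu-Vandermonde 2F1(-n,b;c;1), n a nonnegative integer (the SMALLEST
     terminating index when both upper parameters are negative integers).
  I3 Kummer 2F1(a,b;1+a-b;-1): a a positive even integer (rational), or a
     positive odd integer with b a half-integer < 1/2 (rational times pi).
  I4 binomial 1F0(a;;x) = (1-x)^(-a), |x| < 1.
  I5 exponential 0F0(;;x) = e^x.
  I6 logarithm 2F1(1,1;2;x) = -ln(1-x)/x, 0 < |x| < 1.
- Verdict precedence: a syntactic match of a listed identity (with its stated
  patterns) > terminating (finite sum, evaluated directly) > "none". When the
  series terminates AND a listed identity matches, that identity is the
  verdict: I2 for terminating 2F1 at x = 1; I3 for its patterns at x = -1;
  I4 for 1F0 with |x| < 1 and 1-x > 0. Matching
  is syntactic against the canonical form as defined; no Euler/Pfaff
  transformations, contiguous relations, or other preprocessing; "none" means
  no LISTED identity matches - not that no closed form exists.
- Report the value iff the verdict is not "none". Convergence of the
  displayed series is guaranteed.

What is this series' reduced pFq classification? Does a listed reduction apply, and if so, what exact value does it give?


With C = \frac{9}{7}: the canonical form is 2F1(\frac{1}{6}, \frac{3}{2}; \frac{4}{3}; \frac{1}{2}). Verdict: no listed reduction: x = \frac{1}{2} and upper {\frac{1}{6}, \frac{3}{2}} fail every I1-I6 pattern.

The tell: from the first term \frac{9}{7}: the product of the first k integers (C = 9/7, x = 1/2) is k!.
Step ratio: r(k) = \frac{1}{2} * (k+\frac{1}{6}) (k+\frac{3}{2}) / [(k+\frac{4}{3}) (k+1)] - rational in k. x = \frac{1}{2}; t_0 = \frac{9}{7}; negate the roots.


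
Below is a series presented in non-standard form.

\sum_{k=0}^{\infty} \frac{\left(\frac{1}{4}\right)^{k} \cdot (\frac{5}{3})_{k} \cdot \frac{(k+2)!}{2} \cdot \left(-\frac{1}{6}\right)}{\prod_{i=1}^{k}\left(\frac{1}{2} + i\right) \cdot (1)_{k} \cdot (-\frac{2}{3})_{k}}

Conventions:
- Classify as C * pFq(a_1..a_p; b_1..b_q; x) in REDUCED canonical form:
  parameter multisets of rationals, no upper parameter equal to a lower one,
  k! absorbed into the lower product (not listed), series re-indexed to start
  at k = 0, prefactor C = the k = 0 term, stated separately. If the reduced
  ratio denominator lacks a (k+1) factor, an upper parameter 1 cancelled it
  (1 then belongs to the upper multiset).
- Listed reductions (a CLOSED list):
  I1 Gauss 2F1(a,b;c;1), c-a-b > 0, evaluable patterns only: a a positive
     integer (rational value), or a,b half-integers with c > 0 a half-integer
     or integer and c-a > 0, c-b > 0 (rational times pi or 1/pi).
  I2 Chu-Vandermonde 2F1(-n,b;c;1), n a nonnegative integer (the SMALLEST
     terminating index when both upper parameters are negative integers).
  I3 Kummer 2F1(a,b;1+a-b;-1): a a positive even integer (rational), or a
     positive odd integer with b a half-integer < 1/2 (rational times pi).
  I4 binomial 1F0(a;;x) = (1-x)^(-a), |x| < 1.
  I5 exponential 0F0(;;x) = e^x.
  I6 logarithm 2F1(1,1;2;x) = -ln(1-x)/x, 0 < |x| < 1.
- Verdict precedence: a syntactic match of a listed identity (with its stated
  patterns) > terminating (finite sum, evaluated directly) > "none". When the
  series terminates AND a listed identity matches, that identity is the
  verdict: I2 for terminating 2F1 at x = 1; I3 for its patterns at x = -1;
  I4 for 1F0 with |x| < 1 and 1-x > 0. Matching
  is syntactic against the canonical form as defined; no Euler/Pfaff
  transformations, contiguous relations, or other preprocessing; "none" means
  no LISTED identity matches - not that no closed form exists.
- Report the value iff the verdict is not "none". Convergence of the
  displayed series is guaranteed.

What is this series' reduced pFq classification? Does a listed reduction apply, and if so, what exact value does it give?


The series (x = \frac{1}{4}) is 2F2: upper {\frac{5}{3}, 3}, lower {-\frac{2}{3}, \frac{3}{2}}, prefactor -\frac{1}{6}. Verdict: none. No listed pattern accepts 2F2(\frac{5}{3}, 3; -\frac{2}{3}, \frac{3}{2}; \frac{1}{4}).

First insight: x = \frac{1}{4} and the lower running product (prefactor -1/6) is a rising factorial.
Ratio: r(k) = \frac{1}{4} * (k+\frac{5}{3}) (k+3) / [(k-\frac{2}{3}) (k+\frac{3}{2}) (k+1)] - poly over poly, x = \frac{1}{4} from leading terms; C = -\frac{1}{6} at k = 0.


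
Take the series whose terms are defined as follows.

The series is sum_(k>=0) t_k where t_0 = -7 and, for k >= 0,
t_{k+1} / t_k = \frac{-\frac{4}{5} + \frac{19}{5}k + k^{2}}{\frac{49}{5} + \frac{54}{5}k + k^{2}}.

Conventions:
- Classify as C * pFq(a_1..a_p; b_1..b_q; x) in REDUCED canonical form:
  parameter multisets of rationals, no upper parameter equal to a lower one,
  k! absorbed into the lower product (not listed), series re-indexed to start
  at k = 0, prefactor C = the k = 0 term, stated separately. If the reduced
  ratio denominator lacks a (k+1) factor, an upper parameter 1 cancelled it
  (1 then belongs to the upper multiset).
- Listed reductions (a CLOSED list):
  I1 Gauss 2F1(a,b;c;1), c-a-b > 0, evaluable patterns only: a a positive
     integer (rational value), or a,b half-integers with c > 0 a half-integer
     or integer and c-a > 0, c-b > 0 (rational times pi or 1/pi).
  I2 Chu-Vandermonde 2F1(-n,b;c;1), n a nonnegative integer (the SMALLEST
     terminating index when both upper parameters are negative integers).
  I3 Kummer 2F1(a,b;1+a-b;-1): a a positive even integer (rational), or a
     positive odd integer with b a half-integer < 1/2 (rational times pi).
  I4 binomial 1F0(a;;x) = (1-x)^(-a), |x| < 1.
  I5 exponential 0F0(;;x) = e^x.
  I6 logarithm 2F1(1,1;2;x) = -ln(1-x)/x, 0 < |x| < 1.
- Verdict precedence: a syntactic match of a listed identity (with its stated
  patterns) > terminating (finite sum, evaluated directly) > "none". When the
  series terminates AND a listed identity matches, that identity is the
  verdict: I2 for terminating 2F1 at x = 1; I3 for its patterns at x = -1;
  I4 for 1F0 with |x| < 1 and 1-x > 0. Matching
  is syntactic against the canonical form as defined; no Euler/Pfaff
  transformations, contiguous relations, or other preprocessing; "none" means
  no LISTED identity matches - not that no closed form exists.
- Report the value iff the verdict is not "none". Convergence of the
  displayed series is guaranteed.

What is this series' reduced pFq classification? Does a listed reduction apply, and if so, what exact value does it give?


Reduced: x = 1, 2F1, upper = {-\frac{1}{5}, 4}, lower = {\frac{49}{5}}, C = -7. Verdict: Gauss (I1, integer-parameter pattern) fires (x = 1: the Gamma ratio telescopes since c-a-b = 6 > 0 and a = 4 in Z>0). Value: -\frac{70499}{11250}.

Key step: from the first term -7: the expanded ratio factors over Q; C = -7, roots give parameters.
Adjacent-term ratio: r(k) = 1 * (k-\frac{1}{5}) (k+4) / [(k+\frac{49}{5}) (k+1)] - rational; roots negated = parameters, x = 1, C = -7.


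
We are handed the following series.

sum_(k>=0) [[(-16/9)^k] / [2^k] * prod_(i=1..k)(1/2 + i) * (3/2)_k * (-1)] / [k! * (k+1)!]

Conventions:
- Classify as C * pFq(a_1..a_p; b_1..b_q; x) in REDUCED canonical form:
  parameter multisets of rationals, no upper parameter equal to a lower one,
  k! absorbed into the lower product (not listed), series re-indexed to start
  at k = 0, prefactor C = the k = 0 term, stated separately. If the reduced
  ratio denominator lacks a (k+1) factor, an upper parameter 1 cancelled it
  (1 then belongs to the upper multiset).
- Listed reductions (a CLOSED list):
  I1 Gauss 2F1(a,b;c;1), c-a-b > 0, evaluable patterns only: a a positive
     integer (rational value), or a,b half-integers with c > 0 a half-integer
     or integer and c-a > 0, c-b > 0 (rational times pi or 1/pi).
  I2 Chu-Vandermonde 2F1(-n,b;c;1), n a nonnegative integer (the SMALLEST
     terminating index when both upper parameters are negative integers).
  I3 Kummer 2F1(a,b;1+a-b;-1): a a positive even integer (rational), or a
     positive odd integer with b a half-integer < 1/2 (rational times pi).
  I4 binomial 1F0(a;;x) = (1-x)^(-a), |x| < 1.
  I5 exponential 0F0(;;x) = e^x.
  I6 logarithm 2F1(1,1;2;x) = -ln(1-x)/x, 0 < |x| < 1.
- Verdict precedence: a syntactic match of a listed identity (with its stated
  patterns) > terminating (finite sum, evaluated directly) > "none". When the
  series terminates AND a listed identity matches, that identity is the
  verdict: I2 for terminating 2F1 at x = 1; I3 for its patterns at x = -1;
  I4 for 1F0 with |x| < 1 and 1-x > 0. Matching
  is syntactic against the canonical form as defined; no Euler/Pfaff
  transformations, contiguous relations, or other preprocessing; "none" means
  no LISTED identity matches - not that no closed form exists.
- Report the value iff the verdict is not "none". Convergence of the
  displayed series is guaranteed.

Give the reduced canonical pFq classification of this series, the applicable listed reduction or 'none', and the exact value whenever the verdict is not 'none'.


At argument -8/9: a 2F1 with upper {3/2, 3/2}, lower {2}, scaled by C = -1. Verdict: none - this 2F1 at x = -8/9 matches no listed pattern, and upper {3/2, 3/2} holds no stopper.

First insight: t_0 = -1 here, and the running product (prefactor -1) telescopes to a rising factorial.
Adjacent-term ratio: r(k) = (-8/9) * (k+3/2) (k+3/2) / [(k+2) (k+1)] - rational; roots negated = parameters, x = (-8/9), C = -1.


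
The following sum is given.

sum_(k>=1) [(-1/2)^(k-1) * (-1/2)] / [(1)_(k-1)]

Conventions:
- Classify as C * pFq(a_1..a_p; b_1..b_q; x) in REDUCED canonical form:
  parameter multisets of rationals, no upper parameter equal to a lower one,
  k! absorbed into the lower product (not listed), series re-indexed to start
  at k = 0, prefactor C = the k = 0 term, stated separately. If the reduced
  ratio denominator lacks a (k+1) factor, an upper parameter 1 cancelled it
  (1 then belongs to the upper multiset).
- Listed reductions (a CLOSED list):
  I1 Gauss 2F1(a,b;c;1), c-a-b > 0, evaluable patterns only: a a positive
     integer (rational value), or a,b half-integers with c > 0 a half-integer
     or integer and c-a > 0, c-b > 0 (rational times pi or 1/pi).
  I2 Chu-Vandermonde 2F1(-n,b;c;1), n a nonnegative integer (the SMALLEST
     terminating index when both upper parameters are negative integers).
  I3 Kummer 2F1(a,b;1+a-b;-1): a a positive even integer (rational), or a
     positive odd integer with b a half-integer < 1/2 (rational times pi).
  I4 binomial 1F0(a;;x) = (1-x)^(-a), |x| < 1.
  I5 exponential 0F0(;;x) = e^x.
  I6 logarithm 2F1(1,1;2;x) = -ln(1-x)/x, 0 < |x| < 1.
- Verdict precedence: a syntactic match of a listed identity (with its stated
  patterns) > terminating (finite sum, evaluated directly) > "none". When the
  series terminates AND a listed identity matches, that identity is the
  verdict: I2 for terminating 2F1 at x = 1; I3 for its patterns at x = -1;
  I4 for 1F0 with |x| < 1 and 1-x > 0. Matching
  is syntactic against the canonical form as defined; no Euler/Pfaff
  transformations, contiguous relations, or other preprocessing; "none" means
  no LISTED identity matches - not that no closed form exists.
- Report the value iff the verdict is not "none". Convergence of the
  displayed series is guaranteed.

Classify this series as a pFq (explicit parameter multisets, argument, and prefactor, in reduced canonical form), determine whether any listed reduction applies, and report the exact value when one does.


The tell: with t_0 = -1/2, (1)_k (C = -1/2, x = -1/2) is k! itself.
Adjacent-term ratio: r(k) = (-1/2) * 1 / [(k+1)] - poly over poly, x = (-1/2) from leading terms; C = -1/2 at k = 0.

Prefactor -1/2, argument -1/2: 0F0 with upper {-} over lower {-}. Verdict (x = -1/2): the I5 exponential reduction applies (the 0F0 exponential series at x = -1/2). Exact value: (-1/2) * e^(-1/2).


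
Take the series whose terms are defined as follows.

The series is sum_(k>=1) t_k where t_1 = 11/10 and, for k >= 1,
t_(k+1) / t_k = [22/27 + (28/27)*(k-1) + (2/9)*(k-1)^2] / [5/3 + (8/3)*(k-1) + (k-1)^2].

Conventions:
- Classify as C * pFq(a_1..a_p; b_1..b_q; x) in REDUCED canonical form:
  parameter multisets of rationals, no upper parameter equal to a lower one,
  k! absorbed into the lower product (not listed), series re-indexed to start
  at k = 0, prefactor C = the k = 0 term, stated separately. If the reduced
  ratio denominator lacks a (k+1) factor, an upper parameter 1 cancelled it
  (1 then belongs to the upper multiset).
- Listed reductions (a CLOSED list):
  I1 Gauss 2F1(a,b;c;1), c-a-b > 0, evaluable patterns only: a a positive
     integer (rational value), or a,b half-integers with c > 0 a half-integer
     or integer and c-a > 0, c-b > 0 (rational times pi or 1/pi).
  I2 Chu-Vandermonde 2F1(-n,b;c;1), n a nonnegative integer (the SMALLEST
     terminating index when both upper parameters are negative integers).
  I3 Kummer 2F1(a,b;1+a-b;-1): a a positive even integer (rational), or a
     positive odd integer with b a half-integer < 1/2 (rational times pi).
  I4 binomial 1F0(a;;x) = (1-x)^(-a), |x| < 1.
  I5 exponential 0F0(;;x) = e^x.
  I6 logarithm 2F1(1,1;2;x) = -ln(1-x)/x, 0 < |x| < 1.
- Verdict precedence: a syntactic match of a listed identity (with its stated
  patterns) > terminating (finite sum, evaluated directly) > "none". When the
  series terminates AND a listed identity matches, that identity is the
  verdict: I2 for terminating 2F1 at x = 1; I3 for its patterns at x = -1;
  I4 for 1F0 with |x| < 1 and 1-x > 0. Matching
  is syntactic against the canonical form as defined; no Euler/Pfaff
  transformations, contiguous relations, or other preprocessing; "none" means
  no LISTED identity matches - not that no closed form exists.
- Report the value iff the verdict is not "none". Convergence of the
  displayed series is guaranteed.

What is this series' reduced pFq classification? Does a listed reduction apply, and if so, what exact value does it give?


This is 11/10 * 2F1(1, 11/3; 5/3; 2/9) in reduced canonical form. Verdict: none. A 2F1 with upper {1, 11/3} fits none of I1-I6 at x = 2/9; the sum runs forever.

The tell: from the first term 11/10: the expanded ratio factors over Q; C = 11/10, x = 2/9, roots give parameters.
Ratio: r(k) = (2/9) * (k+1) (k+11/3) / [(k+5/3) (k+1)] - rational in k. x = (2/9); t_0 = 11/10; negate the roots.


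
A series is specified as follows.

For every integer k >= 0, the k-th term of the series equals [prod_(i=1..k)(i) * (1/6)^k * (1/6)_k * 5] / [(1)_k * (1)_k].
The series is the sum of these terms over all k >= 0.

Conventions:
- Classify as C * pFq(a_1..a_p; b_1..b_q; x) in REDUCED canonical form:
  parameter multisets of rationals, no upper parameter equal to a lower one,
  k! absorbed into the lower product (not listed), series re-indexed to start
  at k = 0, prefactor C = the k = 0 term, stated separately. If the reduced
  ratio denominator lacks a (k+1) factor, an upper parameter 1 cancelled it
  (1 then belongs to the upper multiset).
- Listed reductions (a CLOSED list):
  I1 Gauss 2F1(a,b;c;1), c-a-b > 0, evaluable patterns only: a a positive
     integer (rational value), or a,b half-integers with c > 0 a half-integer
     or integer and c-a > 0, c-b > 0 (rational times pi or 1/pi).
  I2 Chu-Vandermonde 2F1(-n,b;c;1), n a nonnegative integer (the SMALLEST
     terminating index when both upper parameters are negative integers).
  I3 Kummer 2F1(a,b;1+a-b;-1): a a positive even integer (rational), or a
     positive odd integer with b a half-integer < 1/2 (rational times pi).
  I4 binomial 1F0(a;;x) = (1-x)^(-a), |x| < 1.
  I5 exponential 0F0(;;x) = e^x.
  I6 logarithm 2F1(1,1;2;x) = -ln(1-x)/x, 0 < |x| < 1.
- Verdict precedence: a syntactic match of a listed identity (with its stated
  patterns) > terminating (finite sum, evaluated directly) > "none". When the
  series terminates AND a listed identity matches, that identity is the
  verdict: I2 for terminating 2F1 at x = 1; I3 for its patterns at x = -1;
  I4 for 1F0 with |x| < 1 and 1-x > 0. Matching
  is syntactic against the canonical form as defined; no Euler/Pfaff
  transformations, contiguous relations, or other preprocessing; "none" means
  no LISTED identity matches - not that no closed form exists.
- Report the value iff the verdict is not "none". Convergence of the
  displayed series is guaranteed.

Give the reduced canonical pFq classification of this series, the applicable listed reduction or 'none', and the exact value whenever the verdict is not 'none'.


Reduced: x = 1/6, 1F0, upper = {1/6}, lower = {-}, C = 5. Verdict: the binomial series (I4) matches (the 1F0 binomial series: exponent -1/6, x = 1/6). Exact value: 5 * (5/6)^(-1/6).

Structural cue: t_0 = 5 here, and the parameter 1 appears in both the upper and lower lists and cancels.
Term ratio: r(k) = (1/6) * (k+1/6) / [(k+1)] - rational in k, leading ratio (1/6); with t_0 = 5, classification follows.


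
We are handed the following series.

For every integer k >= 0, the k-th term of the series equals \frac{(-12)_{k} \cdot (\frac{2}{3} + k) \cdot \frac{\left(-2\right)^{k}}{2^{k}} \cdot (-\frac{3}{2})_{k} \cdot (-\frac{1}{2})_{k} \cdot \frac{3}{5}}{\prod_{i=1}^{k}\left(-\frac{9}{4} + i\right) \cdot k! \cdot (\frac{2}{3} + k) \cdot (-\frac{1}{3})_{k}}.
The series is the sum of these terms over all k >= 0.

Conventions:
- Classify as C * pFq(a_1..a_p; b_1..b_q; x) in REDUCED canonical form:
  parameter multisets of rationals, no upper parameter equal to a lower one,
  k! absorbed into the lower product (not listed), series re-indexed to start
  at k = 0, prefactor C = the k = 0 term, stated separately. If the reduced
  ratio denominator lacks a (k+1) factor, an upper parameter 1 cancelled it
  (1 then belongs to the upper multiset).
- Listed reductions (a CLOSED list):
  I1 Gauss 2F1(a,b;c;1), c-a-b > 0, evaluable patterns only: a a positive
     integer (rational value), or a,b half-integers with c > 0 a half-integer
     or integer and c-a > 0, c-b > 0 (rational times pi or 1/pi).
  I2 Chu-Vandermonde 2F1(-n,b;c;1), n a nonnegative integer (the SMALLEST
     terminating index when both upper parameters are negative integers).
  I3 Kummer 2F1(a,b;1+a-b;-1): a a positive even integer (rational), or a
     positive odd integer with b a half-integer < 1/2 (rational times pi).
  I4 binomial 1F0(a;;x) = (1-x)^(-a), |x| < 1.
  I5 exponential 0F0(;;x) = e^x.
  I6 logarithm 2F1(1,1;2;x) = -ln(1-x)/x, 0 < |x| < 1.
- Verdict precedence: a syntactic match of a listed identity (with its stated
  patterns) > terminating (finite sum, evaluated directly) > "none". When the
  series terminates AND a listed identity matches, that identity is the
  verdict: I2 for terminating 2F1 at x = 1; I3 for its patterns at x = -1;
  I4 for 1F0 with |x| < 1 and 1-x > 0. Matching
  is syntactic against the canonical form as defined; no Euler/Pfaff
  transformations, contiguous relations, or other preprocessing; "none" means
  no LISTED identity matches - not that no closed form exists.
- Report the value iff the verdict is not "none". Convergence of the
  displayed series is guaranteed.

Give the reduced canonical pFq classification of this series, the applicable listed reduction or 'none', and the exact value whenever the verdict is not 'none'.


Key observation: from the first term \frac{3}{5}: the two k-th powers (C = 3/5, x = -1) combine into one argument.
Ratio: r(k) = -1 * (k-12) (k-\frac{3}{2}) (k-\frac{1}{2}) / [(k-\frac{5}{4}) (k-\frac{1}{3}) (k+1)] ; factor over Q: parameters, x = -1, and C = \frac{3}{5}.

x = -1 here; the reduced form reads 3F2, upper {-12, -\frac{3}{2}, -\frac{1}{2}}, lower {-\frac{5}{4}, -\frac{1}{3}}, C = \frac{3}{5}. Verdict: terminating - no listed pattern fits, but -12 in the upper list cuts the series at k = 12; direct evaluation. Hence: \frac{6466859554955534943}{2422359314636800}.
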